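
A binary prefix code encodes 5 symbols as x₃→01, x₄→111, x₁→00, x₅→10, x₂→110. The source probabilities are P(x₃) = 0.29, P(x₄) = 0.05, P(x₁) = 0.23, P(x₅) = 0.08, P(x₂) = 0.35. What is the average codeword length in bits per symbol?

L̄ = Σ pᵢ·ℓᵢ = 0.29·2 + 0.05·3 + 0.23·2 + 0.08·2 + 0.35·3 = 2.4 bits/symbol.

2.4 bits/symbol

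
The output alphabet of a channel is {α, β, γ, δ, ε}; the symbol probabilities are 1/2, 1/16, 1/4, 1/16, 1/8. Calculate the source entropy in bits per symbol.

1.875 bits

Each probability is a power of 1/2, so log₂(1/p) is an integer.
H = Σ p·log₂(1/p) = 1/2·1 + 1/16·4 + 1/4·2 + 1/16·4 + 1/8·3 = 1.875 bits.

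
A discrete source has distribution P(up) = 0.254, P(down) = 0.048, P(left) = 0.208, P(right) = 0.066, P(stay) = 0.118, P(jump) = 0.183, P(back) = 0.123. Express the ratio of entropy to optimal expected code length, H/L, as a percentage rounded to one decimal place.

Entropy H = −Σ p log₂ p ≈ 2.6265 bits.
Huffman merges: 6/125+33/500→57/500; 57/500+59/500→29/125; 123/1000+183/1000→153/500; 26/125+29/125→11/25; 127/500+153/500→14/25; 11/25+14/25→1. L = 663/250 ≈ 2.6520.
Efficiency = H/L = 2.6265/2.6520 = 99.0%.

99.0%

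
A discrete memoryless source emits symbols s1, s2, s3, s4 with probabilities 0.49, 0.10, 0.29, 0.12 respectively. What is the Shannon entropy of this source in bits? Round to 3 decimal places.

H = −Σ pᵢ log₂ pᵢ.
−0.49·log₂(0.49) = 0.5043
−0.10·log₂(0.10) = 0.3322
−0.29·log₂(0.29) = 0.5179
−0.12·log₂(0.12) = 0.3671
Sum ≈ 1.7214 → 1.721 bits.

1.721 bits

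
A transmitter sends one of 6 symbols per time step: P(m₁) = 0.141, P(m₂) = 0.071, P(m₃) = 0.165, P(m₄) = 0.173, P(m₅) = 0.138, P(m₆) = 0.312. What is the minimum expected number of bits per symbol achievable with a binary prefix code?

Repeatedly combine the two least-probable nodes; the expected code length is the sum of the merged weights.
merge 71/1000 + 69/500 → 209/1000
merge 141/1000 + 33/200 → 153/500
merge 173/1000 + 209/1000 → 191/500
merge 153/500 + 39/125 → 309/500
merge 191/500 + 309/500 → 1
L = 209/1000 + 153/500 + 191/500 + 309/500 + 1 = 503/200 = 2.515 bits/symbol.

2.515 bits/symbol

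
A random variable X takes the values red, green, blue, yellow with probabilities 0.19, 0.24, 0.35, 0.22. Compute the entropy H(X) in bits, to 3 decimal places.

1.960 bits

H = −Σ pᵢ log₂ pᵢ.
−0.19·log₂(0.19) = 0.4552
−0.24·log₂(0.24) = 0.4941
−0.35·log₂(0.35) = 0.5301
−0.22·log₂(0.22) = 0.4806
Sum ≈ 1.9600 → 1.960 bits.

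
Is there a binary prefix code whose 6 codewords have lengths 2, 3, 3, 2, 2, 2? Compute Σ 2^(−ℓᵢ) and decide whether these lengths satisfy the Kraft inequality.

With common denominator 2^3 = 8: Σ 2^(−ℓᵢ) = 2/8 + 1/8 + 1/8 + 2/8 + 2/8 + 2/8 = 10/8 = 1.25.
Kraft's inequality requires Σ ≤ 1; here Σ = 1.25 > 1, so no such prefix code exists.

1.25; no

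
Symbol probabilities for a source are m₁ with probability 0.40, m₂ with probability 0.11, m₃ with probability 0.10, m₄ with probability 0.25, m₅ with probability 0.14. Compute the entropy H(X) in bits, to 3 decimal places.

H = −Σ pᵢ log₂ pᵢ.
−0.40·log₂(0.40) = 0.5288
−0.11·log₂(0.11) = 0.3503
−0.10·log₂(0.10) = 0.3322
−0.25·log₂(0.25) = 0.5000
−0.14·log₂(0.14) = 0.3971
Sum ≈ 2.1084 → 2.108 bits.

2.108 bits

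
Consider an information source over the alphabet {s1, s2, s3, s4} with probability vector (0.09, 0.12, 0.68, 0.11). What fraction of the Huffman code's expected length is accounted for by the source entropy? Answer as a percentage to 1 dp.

Entropy H = −Σ p log₂ p ≈ 1.4084 bits.
Huffman merges: 9/100+11/100→1/5; 3/25+1/5→8/25; 8/25+17/25→1. L = 38/25 ≈ 1.5200.
Efficiency = H/L = 1.4084/1.5200 = 92.7%.

92.7%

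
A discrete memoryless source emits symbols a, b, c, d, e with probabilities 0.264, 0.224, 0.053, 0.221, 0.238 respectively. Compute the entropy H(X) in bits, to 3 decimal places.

H = −Σ pᵢ log₂ pᵢ.
−0.264·log₂(0.264) = 0.5072
−0.224·log₂(0.224) = 0.4835
−0.053·log₂(0.053) = 0.2246
−0.221·log₂(0.221) = 0.4813
−0.238·log₂(0.238) = 0.4929
Sum ≈ 2.1895 → 2.190 bits.

2.190 bits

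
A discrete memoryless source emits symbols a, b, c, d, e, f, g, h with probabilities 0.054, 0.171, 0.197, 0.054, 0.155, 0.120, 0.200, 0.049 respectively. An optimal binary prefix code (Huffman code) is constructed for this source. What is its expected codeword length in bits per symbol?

2.863 bits/symbol

Repeatedly combine the two least-probable nodes; the expected code length is the sum of the merged weights.
merge 49/1000 + 27/500 → 103/1000
merge 27/500 + 103/1000 → 157/1000
merge 3/25 + 31/200 → 11/40
merge 157/1000 + 171/1000 → 41/125
merge 197/1000 + 1/5 → 397/1000
merge 11/40 + 41/125 → 603/1000
merge 397/1000 + 603/1000 → 1
L = 103/1000 + 157/1000 + 11/40 + 41/125 + 397/1000 + 603/1000 + 1 = 2863/1000 = 2.863 bits/symbol.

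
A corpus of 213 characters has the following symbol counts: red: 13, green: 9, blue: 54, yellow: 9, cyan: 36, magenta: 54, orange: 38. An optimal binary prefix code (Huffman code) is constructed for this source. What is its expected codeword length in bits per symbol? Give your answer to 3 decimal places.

2.545 bits/symbol

Probabilities are the counts divided by 213.
Repeatedly combine the two least-probable nodes; the expected code length is the sum of the merged weights.
merge 3/71 + 3/71 → 6/71
merge 13/213 + 6/71 → 31/213
merge 31/213 + 12/71 → 67/213
merge 38/213 + 18/71 → 92/213
merge 18/71 + 67/213 → 121/213
merge 92/213 + 121/213 → 1
L = 6/71 + 31/213 + 67/213 + 92/213 + 121/213 + 1 = 542/213 ≈ 2.545 bits/symbol.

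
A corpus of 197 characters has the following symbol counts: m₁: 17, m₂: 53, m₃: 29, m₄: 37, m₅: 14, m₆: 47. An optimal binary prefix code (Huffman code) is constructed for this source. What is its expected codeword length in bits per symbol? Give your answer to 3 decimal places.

Probabilities are the counts divided by 197.
Repeatedly combine the two least-probable nodes; the expected code length is the sum of the merged weights.
merge 14/197 + 17/197 → 31/197
merge 29/197 + 31/197 → 60/197
merge 37/197 + 47/197 → 84/197
merge 53/197 + 60/197 → 113/197
merge 84/197 + 113/197 → 1
L = 31/197 + 60/197 + 84/197 + 113/197 + 1 = 485/197 ≈ 2.462 bits/symbol.

2.462 bits/symbol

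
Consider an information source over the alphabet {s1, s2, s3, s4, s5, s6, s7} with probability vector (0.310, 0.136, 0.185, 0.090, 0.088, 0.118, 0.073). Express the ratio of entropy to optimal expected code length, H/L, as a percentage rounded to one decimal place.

98.5%

Entropy H = −Σ p log₂ p ≈ 2.6263 bits.
Huffman merges: 73/1000+11/125→161/1000; 9/100+59/500→26/125; 17/125+161/1000→297/1000; 37/200+26/125→393/1000; 297/1000+31/100→607/1000; 393/1000+607/1000→1. L = 1333/500 ≈ 2.6660.
Efficiency = H/L = 2.6263/2.6660 = 98.5%.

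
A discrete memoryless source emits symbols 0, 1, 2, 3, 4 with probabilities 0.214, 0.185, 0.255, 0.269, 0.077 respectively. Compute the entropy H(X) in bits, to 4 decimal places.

H = −Σ pᵢ log₂ pᵢ.
−0.214·log₂(0.214) = 0.4760
−0.185·log₂(0.185) = 0.4504
−0.255·log₂(0.255) = 0.5027
−0.269·log₂(0.269) = 0.5096
−0.077·log₂(0.077) = 0.2848
Sum ≈ 2.2235 → 2.2235 bits.

2.2235 bits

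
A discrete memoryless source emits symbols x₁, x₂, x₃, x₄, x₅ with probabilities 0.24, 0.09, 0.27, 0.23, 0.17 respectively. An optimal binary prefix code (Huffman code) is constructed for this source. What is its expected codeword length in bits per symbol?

2.26 bits/symbol

Repeatedly combine the two least-probable nodes; the expected code length is the sum of the merged weights.
merge 9/100 + 17/100 → 13/50
merge 23/100 + 6/25 → 47/100
merge 13/50 + 27/100 → 53/100
merge 47/100 + 53/100 → 1
L = 13/50 + 47/100 + 53/100 + 1 = 113/50 = 2.26 bits/symbol.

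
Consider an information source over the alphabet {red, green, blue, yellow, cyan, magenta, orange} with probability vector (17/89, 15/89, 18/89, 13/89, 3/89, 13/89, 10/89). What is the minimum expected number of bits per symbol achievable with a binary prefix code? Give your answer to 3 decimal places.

2.753 bits/symbol

Repeatedly combine the two least-probable nodes; the expected code length is the sum of the merged weights.
merge 3/89 + 10/89 → 13/89
merge 13/89 + 13/89 → 26/89
merge 13/89 + 15/89 → 28/89
merge 17/89 + 18/89 → 35/89
merge 26/89 + 28/89 → 54/89
merge 35/89 + 54/89 → 1
L = 13/89 + 26/89 + 28/89 + 35/89 + 54/89 + 1 = 245/89 ≈ 2.753 bits/symbol.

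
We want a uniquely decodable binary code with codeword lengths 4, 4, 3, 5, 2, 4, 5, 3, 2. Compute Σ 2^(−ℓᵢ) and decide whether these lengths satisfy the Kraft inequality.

With common denominator 2^5 = 32: Σ 2^(−ℓᵢ) = 2/32 + 2/32 + 4/32 + 1/32 + 8/32 + 2/32 + 1/32 + 4/32 + 8/32 = 32/32 = 1.
Kraft's inequality requires Σ ≤ 1; here Σ = 1 ≤ 1, so such a prefix code exists.

1; yes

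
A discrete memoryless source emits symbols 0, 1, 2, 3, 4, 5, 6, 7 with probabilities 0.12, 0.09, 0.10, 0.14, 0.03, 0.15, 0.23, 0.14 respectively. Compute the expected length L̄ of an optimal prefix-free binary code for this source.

2.89 bits/symbol

Repeatedly combine the two least-probable nodes; the expected code length is the sum of the merged weights.
merge 3/100 + 9/100 → 3/25
merge 1/10 + 3/25 → 11/50
merge 3/25 + 7/50 → 13/50
merge 7/50 + 3/20 → 29/100
merge 11/50 + 23/100 → 9/20
merge 13/50 + 29/100 → 11/20
merge 9/20 + 11/20 → 1
L = 3/25 + 11/50 + 13/50 + 29/100 + 9/20 + 11/20 + 1 = 289/100 = 2.89 bits/symbol.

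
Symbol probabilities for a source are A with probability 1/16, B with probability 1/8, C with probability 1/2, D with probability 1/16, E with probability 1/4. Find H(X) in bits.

Each probability is a power of 1/2, so log₂(1/p) is an integer.
H = Σ p·log₂(1/p) = 1/16·4 + 1/8·3 + 1/2·1 + 1/16·4 + 1/4·2 = 1.875 bits.

1.875 bits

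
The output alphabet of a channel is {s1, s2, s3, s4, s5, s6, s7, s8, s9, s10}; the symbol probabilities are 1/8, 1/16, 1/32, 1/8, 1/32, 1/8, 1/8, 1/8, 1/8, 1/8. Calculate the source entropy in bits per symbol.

Each probability is a power of 1/2, so log₂(1/p) is an integer.
H = Σ p·log₂(1/p) = 1/8·3 + 1/16·4 + 1/32·5 + 1/8·3 + 1/32·5 + 1/8·3 + 1/8·3 + 1/8·3 + 1/8·3 + 1/8·3 = 3.1875 bits.

3.1875 bits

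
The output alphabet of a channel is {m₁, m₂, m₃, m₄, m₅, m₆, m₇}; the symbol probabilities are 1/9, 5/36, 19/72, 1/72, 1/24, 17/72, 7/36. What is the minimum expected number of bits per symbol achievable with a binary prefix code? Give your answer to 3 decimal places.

2.528 bits/symbol

Repeatedly combine the two least-probable nodes; the expected code length is the sum of the merged weights.
merge 1/72 + 1/24 → 1/18
merge 1/18 + 1/9 → 1/6
merge 5/36 + 1/6 → 11/36
merge 7/36 + 17/72 → 31/72
merge 19/72 + 11/36 → 41/72
merge 31/72 + 41/72 → 1
L = 1/18 + 1/6 + 11/36 + 31/72 + 41/72 + 1 = 91/36 ≈ 2.528 bits/symbol.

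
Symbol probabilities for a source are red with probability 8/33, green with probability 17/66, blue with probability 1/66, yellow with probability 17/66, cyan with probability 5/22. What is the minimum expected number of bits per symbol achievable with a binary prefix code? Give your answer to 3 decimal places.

2.242 bits/symbol

Repeatedly combine the two least-probable nodes; the expected code length is the sum of the merged weights.
merge 1/66 + 5/22 → 8/33
merge 8/33 + 8/33 → 16/33
merge 17/66 + 17/66 → 17/33
merge 16/33 + 17/33 → 1
L = 8/33 + 16/33 + 17/33 + 1 = 74/33 ≈ 2.242 bits/symbol.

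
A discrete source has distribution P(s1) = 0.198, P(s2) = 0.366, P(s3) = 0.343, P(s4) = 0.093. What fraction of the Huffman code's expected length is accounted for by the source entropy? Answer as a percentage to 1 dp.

95.7%

Entropy H = −Σ p log₂ p ≈ 1.8415 bits.
Huffman merges: 93/1000+99/500→291/1000; 291/1000+343/1000→317/500; 183/500+317/500→1. L = 77/40 ≈ 1.9250.
Efficiency = H/L = 1.8415/1.9250 = 95.7%.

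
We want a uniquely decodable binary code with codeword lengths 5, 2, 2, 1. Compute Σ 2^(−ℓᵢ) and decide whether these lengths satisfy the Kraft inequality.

1.03125; no

With common denominator 2^5 = 32: Σ 2^(−ℓᵢ) = 1/32 + 8/32 + 8/32 + 16/32 = 33/32 = 1.03125.
Kraft's inequality requires Σ ≤ 1; here Σ = 1.03125 > 1, so no such prefix code exists.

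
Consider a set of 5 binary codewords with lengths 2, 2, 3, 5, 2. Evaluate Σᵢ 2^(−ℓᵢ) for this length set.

0.90625

With common denominator 2^5 = 32: Σ 2^(−ℓᵢ) = 8/32 + 8/32 + 4/32 + 1/32 + 8/32 = 29/32 = 0.90625.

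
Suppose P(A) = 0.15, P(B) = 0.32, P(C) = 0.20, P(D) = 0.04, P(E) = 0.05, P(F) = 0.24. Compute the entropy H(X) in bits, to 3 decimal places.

2.297 bits

H = −Σ pᵢ log₂ pᵢ.
−0.15·log₂(0.15) = 0.4105
−0.32·log₂(0.32) = 0.5260
−0.20·log₂(0.20) = 0.4644
−0.04·log₂(0.04) = 0.1858
−0.05·log₂(0.05) = 0.2161
−0.24·log₂(0.24) = 0.4941
Sum ≈ 2.2969 → 2.297 bits.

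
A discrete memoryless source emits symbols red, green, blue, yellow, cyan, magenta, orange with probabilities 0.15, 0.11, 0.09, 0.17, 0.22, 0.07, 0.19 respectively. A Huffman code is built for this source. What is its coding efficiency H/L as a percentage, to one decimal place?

Entropy H = −Σ p log₂ p ≈ 2.7124 bits.
Huffman merges: 7/100+9/100→4/25; 11/100+3/20→13/50; 4/25+17/100→33/100; 19/100+11/50→41/100; 13/50+33/100→59/100; 41/100+59/100→1. L = 11/4 ≈ 2.7500.
Efficiency = H/L = 2.7124/2.7500 = 98.6%.

98.6%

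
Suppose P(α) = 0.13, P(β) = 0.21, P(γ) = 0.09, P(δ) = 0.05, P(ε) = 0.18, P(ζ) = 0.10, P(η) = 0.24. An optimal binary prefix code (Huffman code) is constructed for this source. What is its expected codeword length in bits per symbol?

2.69 bits/symbol

Repeatedly combine the two least-probable nodes; the expected code length is the sum of the merged weights.
merge 1/20 + 9/100 → 7/50
merge 1/10 + 13/100 → 23/100
merge 7/50 + 9/50 → 8/25
merge 21/100 + 23/100 → 11/25
merge 6/25 + 8/25 → 14/25
merge 11/25 + 14/25 → 1
L = 7/50 + 23/100 + 8/25 + 11/25 + 14/25 + 1 = 269/100 = 2.69 bits/symbol.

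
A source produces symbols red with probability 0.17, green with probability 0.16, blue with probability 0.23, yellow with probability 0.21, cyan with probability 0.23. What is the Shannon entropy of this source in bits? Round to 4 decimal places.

2.3058 bits

H = −Σ pᵢ log₂ pᵢ.
−0.17·log₂(0.17) = 0.4346
−0.16·log₂(0.16) = 0.4230
−0.23·log₂(0.23) = 0.4877
−0.21·log₂(0.21) = 0.4728
−0.23·log₂(0.23) = 0.4877
Sum ≈ 2.3058 → 2.3058 bits.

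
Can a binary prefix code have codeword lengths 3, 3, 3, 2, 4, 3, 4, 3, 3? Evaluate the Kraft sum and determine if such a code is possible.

1.125; no

With common denominator 2^4 = 16: Σ 2^(−ℓᵢ) = 2/16 + 2/16 + 2/16 + 4/16 + 1/16 + 2/16 + 1/16 + 2/16 + 2/16 = 18/16 = 1.125.
Kraft's inequality requires Σ ≤ 1; here Σ = 1.125 > 1, so no such prefix code exists.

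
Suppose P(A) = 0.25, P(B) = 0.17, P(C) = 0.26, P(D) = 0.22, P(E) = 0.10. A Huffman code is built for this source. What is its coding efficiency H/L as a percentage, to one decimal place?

99.2%

Entropy H = −Σ p log₂ p ≈ 2.2526 bits.
Huffman merges: 1/10+17/100→27/100; 11/50+1/4→47/100; 13/50+27/100→53/100; 47/100+53/100→1. L = 227/100 ≈ 2.2700.
Efficiency = H/L = 2.2526/2.2700 = 99.2%.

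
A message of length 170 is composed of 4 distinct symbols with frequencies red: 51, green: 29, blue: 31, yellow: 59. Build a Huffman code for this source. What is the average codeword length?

Probabilities are the counts divided by 170.
Repeatedly combine the two least-probable nodes; the expected code length is the sum of the merged weights.
merge 29/170 + 31/170 → 6/17
merge 3/10 + 59/170 → 11/17
merge 6/17 + 11/17 → 1
L = 6/17 + 11/17 + 1 = 2 bits/symbol.

2 bits/symbol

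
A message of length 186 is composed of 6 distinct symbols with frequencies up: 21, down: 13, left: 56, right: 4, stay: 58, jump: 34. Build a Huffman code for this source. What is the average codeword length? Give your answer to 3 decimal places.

2.296 bits/symbol

Probabilities are the counts divided by 186.
Repeatedly combine the two least-probable nodes; the expected code length is the sum of the merged weights.
merge 2/93 + 13/186 → 17/186
merge 17/186 + 7/62 → 19/93
merge 17/93 + 19/93 → 12/31
merge 28/93 + 29/93 → 19/31
merge 12/31 + 19/31 → 1
L = 17/186 + 19/93 + 12/31 + 19/31 + 1 = 427/186 ≈ 2.296 bits/symbol.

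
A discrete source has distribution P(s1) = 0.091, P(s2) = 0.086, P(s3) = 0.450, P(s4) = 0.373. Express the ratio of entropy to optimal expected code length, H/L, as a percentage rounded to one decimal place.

Entropy H = −Σ p log₂ p ≈ 1.6682 bits.
Huffman merges: 43/500+91/1000→177/1000; 177/1000+373/1000→11/20; 9/20+11/20→1. L = 1727/1000 ≈ 1.7270.
Efficiency = H/L = 1.6682/1.7270 = 96.6%.

96.6%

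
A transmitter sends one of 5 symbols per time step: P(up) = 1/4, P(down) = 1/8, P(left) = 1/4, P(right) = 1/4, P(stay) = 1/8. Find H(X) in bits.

2.25 bits

Each probability is a power of 1/2, so log₂(1/p) is an integer.
H = Σ p·log₂(1/p) = 1/4·2 + 1/8·3 + 1/4·2 + 1/4·2 + 1/8·3 = 2.25 bits.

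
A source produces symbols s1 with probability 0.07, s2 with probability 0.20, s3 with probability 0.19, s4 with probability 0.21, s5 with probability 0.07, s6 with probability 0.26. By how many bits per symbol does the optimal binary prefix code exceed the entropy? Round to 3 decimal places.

Entropy H = −Σ p log₂ p ≈ 2.4348 bits.
Huffman merges: 7/100+7/100→7/50; 7/50+19/100→33/100; 1/5+21/100→41/100; 13/50+33/100→59/100; 41/100+59/100→1. L = 247/100 ≈ 2.4700.
L − H = 2.4700 − 2.4348 = 0.035 bits.

0.035 bits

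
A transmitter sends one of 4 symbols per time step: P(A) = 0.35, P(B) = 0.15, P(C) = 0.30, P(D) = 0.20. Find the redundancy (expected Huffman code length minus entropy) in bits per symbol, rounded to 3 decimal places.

Entropy H = −Σ p log₂ p ≈ 1.9261 bits.
Huffman merges: 3/20+1/5→7/20; 3/10+7/20→13/20; 7/20+13/20→1. L = 2 ≈ 2.0000.
L − H = 2.0000 − 1.9261 = 0.074 bits.

0.074 bits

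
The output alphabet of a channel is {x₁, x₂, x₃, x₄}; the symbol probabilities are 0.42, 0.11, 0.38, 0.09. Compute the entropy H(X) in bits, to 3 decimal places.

1.719 bits

H = −Σ pᵢ log₂ pᵢ.
−0.42·log₂(0.42) = 0.5256
−0.11·log₂(0.11) = 0.3503
−0.38·log₂(0.38) = 0.5305
−0.09·log₂(0.09) = 0.3127
Sum ≈ 1.7190 → 1.719 bits.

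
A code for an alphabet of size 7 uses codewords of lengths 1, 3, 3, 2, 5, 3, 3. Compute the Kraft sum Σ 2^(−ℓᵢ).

1.28125

With common denominator 2^5 = 32: Σ 2^(−ℓᵢ) = 16/32 + 4/32 + 4/32 + 8/32 + 1/32 + 4/32 + 4/32 = 41/32 = 1.28125.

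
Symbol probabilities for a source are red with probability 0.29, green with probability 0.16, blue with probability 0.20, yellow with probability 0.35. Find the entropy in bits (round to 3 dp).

1.935 bits

H = −Σ pᵢ log₂ pᵢ.
−0.29·log₂(0.29) = 0.5179
−0.16·log₂(0.16) = 0.4230
−0.20·log₂(0.20) = 0.4644
−0.35·log₂(0.35) = 0.5301
Sum ≈ 1.9354 → 1.935 bits.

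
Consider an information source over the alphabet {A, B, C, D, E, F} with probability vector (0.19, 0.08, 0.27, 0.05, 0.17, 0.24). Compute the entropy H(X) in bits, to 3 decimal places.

H = −Σ pᵢ log₂ pᵢ.
−0.19·log₂(0.19) = 0.4552
−0.08·log₂(0.08) = 0.2915
−0.27·log₂(0.27) = 0.5100
−0.05·log₂(0.05) = 0.2161
−0.17·log₂(0.17) = 0.4346
−0.24·log₂(0.24) = 0.4941
Sum ≈ 2.4016 → 2.402 bits.

2.402 bits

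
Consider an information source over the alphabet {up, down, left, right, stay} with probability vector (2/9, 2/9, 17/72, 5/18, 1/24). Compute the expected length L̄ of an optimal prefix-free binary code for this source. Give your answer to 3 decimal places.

2.264 bits/symbol

Repeatedly combine the two least-probable nodes; the expected code length is the sum of the merged weights.
merge 1/24 + 2/9 → 19/72
merge 2/9 + 17/72 → 11/24
merge 19/72 + 5/18 → 13/24
merge 11/24 + 13/24 → 1
L = 19/72 + 11/24 + 13/24 + 1 = 163/72 ≈ 2.264 bits/symbol.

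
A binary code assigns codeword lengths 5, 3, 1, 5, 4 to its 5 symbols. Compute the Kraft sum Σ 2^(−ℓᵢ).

0.75

With common denominator 2^5 = 32: Σ 2^(−ℓᵢ) = 1/32 + 4/32 + 16/32 + 1/32 + 2/32 = 24/32 = 0.75.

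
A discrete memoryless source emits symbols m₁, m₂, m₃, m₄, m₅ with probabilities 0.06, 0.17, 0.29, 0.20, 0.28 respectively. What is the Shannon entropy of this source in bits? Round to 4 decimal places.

H = −Σ pᵢ log₂ pᵢ.
−0.06·log₂(0.06) = 0.2435
−0.17·log₂(0.17) = 0.4346
−0.29·log₂(0.29) = 0.5179
−0.20·log₂(0.20) = 0.4644
−0.28·log₂(0.28) = 0.5142
Sum ≈ 2.1746 → 2.1746 bits.

2.1746 bits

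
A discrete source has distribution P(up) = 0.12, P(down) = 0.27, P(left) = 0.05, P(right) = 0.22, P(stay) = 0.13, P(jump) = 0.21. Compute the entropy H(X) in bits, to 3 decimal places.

H = −Σ pᵢ log₂ pᵢ.
−0.12·log₂(0.12) = 0.3671
−0.27·log₂(0.27) = 0.5100
−0.05·log₂(0.05) = 0.2161
−0.22·log₂(0.22) = 0.4806
−0.13·log₂(0.13) = 0.3826
−0.21·log₂(0.21) = 0.4728
Sum ≈ 2.4292 → 2.429 bits.

2.429 bits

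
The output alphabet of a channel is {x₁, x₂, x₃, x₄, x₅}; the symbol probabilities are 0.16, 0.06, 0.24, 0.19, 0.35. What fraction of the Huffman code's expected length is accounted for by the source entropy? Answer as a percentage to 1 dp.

96.7%

Entropy H = −Σ p log₂ p ≈ 2.1460 bits.
Huffman merges: 3/50+4/25→11/50; 19/100+11/50→41/100; 6/25+7/20→59/100; 41/100+59/100→1. L = 111/50 ≈ 2.2200.
Efficiency = H/L = 2.1460/2.2200 = 96.7%.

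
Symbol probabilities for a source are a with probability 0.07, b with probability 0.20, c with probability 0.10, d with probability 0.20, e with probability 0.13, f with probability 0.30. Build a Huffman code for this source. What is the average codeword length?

Repeatedly combine the two least-probable nodes; the expected code length is the sum of the merged weights.
merge 7/100 + 1/10 → 17/100
merge 13/100 + 17/100 → 3/10
merge 1/5 + 1/5 → 2/5
merge 3/10 + 3/10 → 3/5
merge 2/5 + 3/5 → 1
L = 17/100 + 3/10 + 2/5 + 3/5 + 1 = 247/100 = 2.47 bits/symbol.

2.47 bits/symbol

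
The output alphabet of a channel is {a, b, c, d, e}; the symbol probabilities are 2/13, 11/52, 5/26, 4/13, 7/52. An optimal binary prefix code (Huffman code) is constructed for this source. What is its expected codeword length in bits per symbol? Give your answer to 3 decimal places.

Repeatedly combine the two least-probable nodes; the expected code length is the sum of the merged weights.
merge 7/52 + 2/13 → 15/52
merge 5/26 + 11/52 → 21/52
merge 15/52 + 4/13 → 31/52
merge 21/52 + 31/52 → 1
L = 15/52 + 21/52 + 31/52 + 1 = 119/52 ≈ 2.288 bits/symbol.

2.288 bits/symbol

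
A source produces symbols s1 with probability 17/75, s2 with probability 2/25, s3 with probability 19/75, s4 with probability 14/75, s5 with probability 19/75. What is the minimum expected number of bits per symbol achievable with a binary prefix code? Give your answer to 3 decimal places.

2.267 bits/symbol

Repeatedly combine the two least-probable nodes; the expected code length is the sum of the merged weights.
merge 2/25 + 14/75 → 4/15
merge 17/75 + 19/75 → 12/25
merge 19/75 + 4/15 → 13/25
merge 12/25 + 13/25 → 1
L = 4/15 + 12/25 + 13/25 + 1 = 34/15 ≈ 2.267 bits/symbol.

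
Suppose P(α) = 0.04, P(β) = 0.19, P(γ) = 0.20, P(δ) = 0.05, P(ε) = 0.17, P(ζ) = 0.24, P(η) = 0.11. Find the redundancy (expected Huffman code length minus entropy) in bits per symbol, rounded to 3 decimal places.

Entropy H = −Σ p log₂ p ≈ 2.6005 bits.
Huffman merges: 1/25+1/20→9/100; 9/100+11/100→1/5; 17/100+19/100→9/25; 1/5+1/5→2/5; 6/25+9/25→3/5; 2/5+3/5→1. L = 53/20 ≈ 2.6500.
L − H = 2.6500 − 2.6005 = 0.050 bits.

0.050 bits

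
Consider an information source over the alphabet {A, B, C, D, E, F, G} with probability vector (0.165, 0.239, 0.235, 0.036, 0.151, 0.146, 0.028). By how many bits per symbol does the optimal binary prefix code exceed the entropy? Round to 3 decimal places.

Entropy H = −Σ p log₂ p ≈ 2.5476 bits.
Huffman merges: 7/250+9/250→8/125; 8/125+73/500→21/100; 151/1000+33/200→79/250; 21/100+47/200→89/200; 239/1000+79/250→111/200; 89/200+111/200→1. L = 259/100 ≈ 2.5900.
L − H = 2.5900 − 2.5476 = 0.042 bits.

0.042 bits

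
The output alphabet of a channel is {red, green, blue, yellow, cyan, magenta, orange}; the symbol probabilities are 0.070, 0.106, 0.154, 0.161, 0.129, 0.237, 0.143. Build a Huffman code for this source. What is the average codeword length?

2.763 bits/symbol

Repeatedly combine the two least-probable nodes; the expected code length is the sum of the merged weights.
merge 7/100 + 53/500 → 22/125
merge 129/1000 + 143/1000 → 34/125
merge 77/500 + 161/1000 → 63/200
merge 22/125 + 237/1000 → 413/1000
merge 34/125 + 63/200 → 587/1000
merge 413/1000 + 587/1000 → 1
L = 22/125 + 34/125 + 63/200 + 413/1000 + 587/1000 + 1 = 2763/1000 = 2.763 bits/symbol.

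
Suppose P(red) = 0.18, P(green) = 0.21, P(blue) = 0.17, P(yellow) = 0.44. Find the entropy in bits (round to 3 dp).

H = −Σ pᵢ log₂ pᵢ.
−0.18·log₂(0.18) = 0.4453
−0.21·log₂(0.21) = 0.4728
−0.17·log₂(0.17) = 0.4346
−0.44·log₂(0.44) = 0.5211
Sum ≈ 1.8739 → 1.874 bits.

1.874 bits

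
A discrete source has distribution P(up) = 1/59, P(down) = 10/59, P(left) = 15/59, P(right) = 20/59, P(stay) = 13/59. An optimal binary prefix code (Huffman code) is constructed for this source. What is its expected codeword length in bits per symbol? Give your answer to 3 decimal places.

2.186 bits/symbol

Repeatedly combine the two least-probable nodes; the expected code length is the sum of the merged weights.
merge 1/59 + 10/59 → 11/59
merge 11/59 + 13/59 → 24/59
merge 15/59 + 20/59 → 35/59
merge 24/59 + 35/59 → 1
L = 11/59 + 24/59 + 35/59 + 1 = 129/59 ≈ 2.186 bits/symbol.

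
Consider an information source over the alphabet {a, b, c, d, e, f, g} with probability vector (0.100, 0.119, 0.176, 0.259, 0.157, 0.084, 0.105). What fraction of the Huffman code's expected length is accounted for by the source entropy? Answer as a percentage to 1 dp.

Entropy H = −Σ p log₂ p ≈ 2.7045 bits.
Huffman merges: 21/250+1/10→23/125; 21/200+119/1000→28/125; 157/1000+22/125→333/1000; 23/125+28/125→51/125; 259/1000+333/1000→74/125; 51/125+74/125→1. L = 2741/1000 ≈ 2.7410.
Efficiency = H/L = 2.7045/2.7410 = 98.7%.

98.7%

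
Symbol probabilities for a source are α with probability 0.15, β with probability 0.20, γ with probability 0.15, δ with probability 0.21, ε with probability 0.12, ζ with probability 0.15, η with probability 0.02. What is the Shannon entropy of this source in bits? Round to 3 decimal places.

H = −Σ pᵢ log₂ pᵢ.
−0.15·log₂(0.15) = 0.4105
−0.20·log₂(0.20) = 0.4644
−0.15·log₂(0.15) = 0.4105
−0.21·log₂(0.21) = 0.4728
−0.12·log₂(0.12) = 0.3671
−0.15·log₂(0.15) = 0.4105
−0.02·log₂(0.02) = 0.1129
Sum ≈ 2.6488 → 2.649 bits.

2.649 bits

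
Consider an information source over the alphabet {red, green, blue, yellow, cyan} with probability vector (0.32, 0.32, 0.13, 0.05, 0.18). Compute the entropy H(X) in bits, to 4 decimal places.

H = −Σ pᵢ log₂ pᵢ.
−0.32·log₂(0.32) = 0.5260
−0.32·log₂(0.32) = 0.5260
−0.13·log₂(0.13) = 0.3826
−0.05·log₂(0.05) = 0.2161
−0.18·log₂(0.18) = 0.4453
Sum ≈ 2.0961 → 2.0961 bits.

2.0961 bits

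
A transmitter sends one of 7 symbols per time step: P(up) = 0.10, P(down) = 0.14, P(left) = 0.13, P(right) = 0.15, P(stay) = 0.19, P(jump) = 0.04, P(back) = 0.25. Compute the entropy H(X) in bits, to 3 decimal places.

H = −Σ pᵢ log₂ pᵢ.
−0.10·log₂(0.10) = 0.3322
−0.14·log₂(0.14) = 0.3971
−0.13·log₂(0.13) = 0.3826
−0.15·log₂(0.15) = 0.4105
−0.19·log₂(0.19) = 0.4552
−0.04·log₂(0.04) = 0.1858
−0.25·log₂(0.25) = 0.5000
Sum ≈ 2.6635 → 2.663 bits.

2.663 bits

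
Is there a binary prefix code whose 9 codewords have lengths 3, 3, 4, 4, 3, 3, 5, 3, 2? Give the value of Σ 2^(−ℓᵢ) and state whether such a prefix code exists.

1.03125; no

With common denominator 2^5 = 32: Σ 2^(−ℓᵢ) = 4/32 + 4/32 + 2/32 + 2/32 + 4/32 + 4/32 + 1/32 + 4/32 + 8/32 = 33/32 = 1.03125.
Kraft's inequality requires Σ ≤ 1; here Σ = 1.03125 > 1, so no such prefix code exists.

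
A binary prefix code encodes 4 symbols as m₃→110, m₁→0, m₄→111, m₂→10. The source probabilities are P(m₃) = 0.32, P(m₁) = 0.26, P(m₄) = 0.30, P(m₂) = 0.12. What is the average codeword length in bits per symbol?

L̄ = Σ pᵢ·ℓᵢ = 0.32·3 + 0.26·1 + 0.30·3 + 0.12·2 = 2.36 bits/symbol.

2.36 bits/symbol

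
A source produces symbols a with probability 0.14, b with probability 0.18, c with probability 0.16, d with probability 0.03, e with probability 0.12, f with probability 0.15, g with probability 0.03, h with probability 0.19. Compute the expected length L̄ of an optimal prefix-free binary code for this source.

Repeatedly combine the two least-probable nodes; the expected code length is the sum of the merged weights.
merge 3/100 + 3/100 → 3/50
merge 3/50 + 3/25 → 9/50
merge 7/50 + 3/20 → 29/100
merge 4/25 + 9/50 → 17/50
merge 9/50 + 19/100 → 37/100
merge 29/100 + 17/50 → 63/100
merge 37/100 + 63/100 → 1
L = 3/50 + 9/50 + 29/100 + 17/50 + 37/100 + 63/100 + 1 = 287/100 = 2.87 bits/symbol.

2.87 bits/symbol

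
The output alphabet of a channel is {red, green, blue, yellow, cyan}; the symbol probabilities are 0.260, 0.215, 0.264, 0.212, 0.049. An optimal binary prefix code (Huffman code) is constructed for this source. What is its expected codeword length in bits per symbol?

2.261 bits/symbol

Repeatedly combine the two least-probable nodes; the expected code length is the sum of the merged weights.
merge 49/1000 + 53/250 → 261/1000
merge 43/200 + 13/50 → 19/40
merge 261/1000 + 33/125 → 21/40
merge 19/40 + 21/40 → 1
L = 261/1000 + 19/40 + 21/40 + 1 = 2261/1000 = 2.261 bits/symbol.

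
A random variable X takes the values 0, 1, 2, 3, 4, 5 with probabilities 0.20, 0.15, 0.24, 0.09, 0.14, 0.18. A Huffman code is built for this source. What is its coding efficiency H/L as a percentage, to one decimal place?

98.6%

Entropy H = −Σ p log₂ p ≈ 2.5241 bits.
Huffman merges: 9/100+7/50→23/100; 3/20+9/50→33/100; 1/5+23/100→43/100; 6/25+33/100→57/100; 43/100+57/100→1. L = 64/25 ≈ 2.5600.
Efficiency = H/L = 2.5241/2.5600 = 98.6%.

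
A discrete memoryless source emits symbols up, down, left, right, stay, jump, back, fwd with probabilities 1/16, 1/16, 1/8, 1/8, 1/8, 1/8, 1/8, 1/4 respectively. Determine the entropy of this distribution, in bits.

Each probability is a power of 1/2, so log₂(1/p) is an integer.
H = Σ p·log₂(1/p) = 1/16·4 + 1/16·4 + 1/8·3 + 1/8·3 + 1/8·3 + 1/8·3 + 1/8·3 + 1/4·2 = 2.875 bits.

2.875 bits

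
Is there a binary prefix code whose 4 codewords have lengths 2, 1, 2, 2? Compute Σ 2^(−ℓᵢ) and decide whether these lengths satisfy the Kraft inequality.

1.25; no

With common denominator 2^2 = 4: Σ 2^(−ℓᵢ) = 1/4 + 2/4 + 1/4 + 1/4 = 5/4 = 1.25.
Kraft's inequality requires Σ ≤ 1; here Σ = 1.25 > 1, so no such prefix code exists.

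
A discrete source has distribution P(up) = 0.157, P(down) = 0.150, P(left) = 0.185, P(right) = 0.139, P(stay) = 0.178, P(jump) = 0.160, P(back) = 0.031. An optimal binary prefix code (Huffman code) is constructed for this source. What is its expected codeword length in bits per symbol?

Repeatedly combine the two least-probable nodes; the expected code length is the sum of the merged weights.
merge 31/1000 + 139/1000 → 17/100
merge 3/20 + 157/1000 → 307/1000
merge 4/25 + 17/100 → 33/100
merge 89/500 + 37/200 → 363/1000
merge 307/1000 + 33/100 → 637/1000
merge 363/1000 + 637/1000 → 1
L = 17/100 + 307/1000 + 33/100 + 363/1000 + 637/1000 + 1 = 2807/1000 = 2.807 bits/symbol.

2.807 bits/symbol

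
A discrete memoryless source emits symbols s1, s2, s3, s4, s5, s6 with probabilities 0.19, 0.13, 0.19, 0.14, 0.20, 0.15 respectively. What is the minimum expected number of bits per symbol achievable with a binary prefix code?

Repeatedly combine the two least-probable nodes; the expected code length is the sum of the merged weights.
merge 13/100 + 7/50 → 27/100
merge 3/20 + 19/100 → 17/50
merge 19/100 + 1/5 → 39/100
merge 27/100 + 17/50 → 61/100
merge 39/100 + 61/100 → 1
L = 27/100 + 17/50 + 39/100 + 61/100 + 1 = 261/100 = 2.61 bits/symbol.

2.61 bits/symbol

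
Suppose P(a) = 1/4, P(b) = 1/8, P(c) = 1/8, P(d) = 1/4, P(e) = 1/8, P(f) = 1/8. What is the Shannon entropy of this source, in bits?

Each probability is a power of 1/2, so log₂(1/p) is an integer.
H = Σ p·log₂(1/p) = 1/4·2 + 1/8·3 + 1/8·3 + 1/4·2 + 1/8·3 + 1/8·3 = 2.5 bits.

2.5 bits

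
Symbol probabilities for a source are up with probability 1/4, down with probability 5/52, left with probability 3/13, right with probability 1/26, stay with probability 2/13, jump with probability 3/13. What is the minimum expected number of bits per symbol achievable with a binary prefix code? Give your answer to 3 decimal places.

Repeatedly combine the two least-probable nodes; the expected code length is the sum of the merged weights.
merge 1/26 + 5/52 → 7/52
merge 7/52 + 2/13 → 15/52
merge 3/13 + 3/13 → 6/13
merge 1/4 + 15/52 → 7/13
merge 6/13 + 7/13 → 1
L = 7/52 + 15/52 + 6/13 + 7/13 + 1 = 63/26 ≈ 2.423 bits/symbol.

2.423 bits/symbol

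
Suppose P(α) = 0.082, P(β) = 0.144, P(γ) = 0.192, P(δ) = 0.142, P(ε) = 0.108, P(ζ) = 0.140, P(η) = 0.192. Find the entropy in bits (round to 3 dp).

H = −Σ pᵢ log₂ pᵢ.
−0.082·log₂(0.082) = 0.2959
−0.144·log₂(0.144) = 0.4026
−0.192·log₂(0.192) = 0.4571
−0.142·log₂(0.142) = 0.3999
−0.108·log₂(0.108) = 0.3468
−0.140·log₂(0.140) = 0.3971
−0.192·log₂(0.192) = 0.4571
Sum ≈ 2.7565 → 2.756 bits.

2.756 bits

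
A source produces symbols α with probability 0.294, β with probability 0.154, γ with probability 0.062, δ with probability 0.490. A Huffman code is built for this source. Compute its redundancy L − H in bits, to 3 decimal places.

Entropy H = −Σ p log₂ p ≈ 1.6879 bits.
Huffman merges: 31/500+77/500→27/125; 27/125+147/500→51/100; 49/100+51/100→1. L = 863/500 ≈ 1.7260.
L − H = 1.7260 − 1.6879 = 0.038 bits.

0.038 bits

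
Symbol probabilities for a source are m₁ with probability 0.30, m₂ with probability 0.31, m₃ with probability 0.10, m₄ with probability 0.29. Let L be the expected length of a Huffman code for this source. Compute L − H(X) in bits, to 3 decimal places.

0.105 bits

Entropy H = −Σ p log₂ p ≈ 1.8950 bits.
Huffman merges: 1/10+29/100→39/100; 3/10+31/100→61/100; 39/100+61/100→1. L = 2 ≈ 2.0000.
L − H = 2.0000 − 1.8950 = 0.105 bits.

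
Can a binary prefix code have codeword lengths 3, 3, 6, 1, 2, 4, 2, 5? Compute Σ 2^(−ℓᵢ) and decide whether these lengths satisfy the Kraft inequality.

With common denominator 2^6 = 64: Σ 2^(−ℓᵢ) = 8/64 + 8/64 + 1/64 + 32/64 + 16/64 + 4/64 + 16/64 + 2/64 = 87/64 = 1.359375.
Kraft's inequality requires Σ ≤ 1; here Σ = 1.359375 > 1, so no such prefix code exists.

1.359375; no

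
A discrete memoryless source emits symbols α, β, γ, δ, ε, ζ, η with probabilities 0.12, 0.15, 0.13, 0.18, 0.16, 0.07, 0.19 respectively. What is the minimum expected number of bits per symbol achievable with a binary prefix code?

Repeatedly combine the two least-probable nodes; the expected code length is the sum of the merged weights.
merge 7/100 + 3/25 → 19/100
merge 13/100 + 3/20 → 7/25
merge 4/25 + 9/50 → 17/50
merge 19/100 + 19/100 → 19/50
merge 7/25 + 17/50 → 31/50
merge 19/50 + 31/50 → 1
L = 19/100 + 7/25 + 17/50 + 19/50 + 31/50 + 1 = 281/100 = 2.81 bits/symbol.

2.81 bits/symbol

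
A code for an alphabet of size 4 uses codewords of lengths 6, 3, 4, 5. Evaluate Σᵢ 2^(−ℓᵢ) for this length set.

0.234375

With common denominator 2^6 = 64: Σ 2^(−ℓᵢ) = 1/64 + 8/64 + 4/64 + 2/64 = 15/64 = 0.234375.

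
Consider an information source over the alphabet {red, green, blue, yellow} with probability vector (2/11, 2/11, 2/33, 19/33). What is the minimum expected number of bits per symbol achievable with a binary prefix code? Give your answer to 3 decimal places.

Repeatedly combine the two least-probable nodes; the expected code length is the sum of the merged weights.
merge 2/33 + 2/11 → 8/33
merge 2/11 + 8/33 → 14/33
merge 14/33 + 19/33 → 1
L = 8/33 + 14/33 + 1 = 5/3 ≈ 1.667 bits/symbol.

1.667 bits/symbol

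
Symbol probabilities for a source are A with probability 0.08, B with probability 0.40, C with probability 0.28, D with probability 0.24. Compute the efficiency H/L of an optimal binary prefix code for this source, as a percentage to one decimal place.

Entropy H = −Σ p log₂ p ≈ 1.8286 bits.
Huffman merges: 2/25+6/25→8/25; 7/25+8/25→3/5; 2/5+3/5→1. L = 48/25 ≈ 1.9200.
Efficiency = H/L = 1.8286/1.9200 = 95.2%.

95.2%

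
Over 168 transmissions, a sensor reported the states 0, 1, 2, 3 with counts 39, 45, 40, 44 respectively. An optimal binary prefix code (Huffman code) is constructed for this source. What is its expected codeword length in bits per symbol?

2 bits/symbol

Probabilities are the counts divided by 168.
Repeatedly combine the two least-probable nodes; the expected code length is the sum of the merged weights.
merge 13/56 + 5/21 → 79/168
merge 11/42 + 15/56 → 89/168
merge 79/168 + 89/168 → 1
L = 79/168 + 89/168 + 1 = 2 bits/symbol.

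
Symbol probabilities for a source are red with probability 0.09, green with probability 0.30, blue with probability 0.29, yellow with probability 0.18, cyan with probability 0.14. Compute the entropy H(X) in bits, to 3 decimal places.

H = −Σ pᵢ log₂ pᵢ.
−0.09·log₂(0.09) = 0.3127
−0.30·log₂(0.30) = 0.5211
−0.29·log₂(0.29) = 0.5179
−0.18·log₂(0.18) = 0.4453
−0.14·log₂(0.14) = 0.3971
Sum ≈ 2.1941 → 2.194 bits.

2.194 bits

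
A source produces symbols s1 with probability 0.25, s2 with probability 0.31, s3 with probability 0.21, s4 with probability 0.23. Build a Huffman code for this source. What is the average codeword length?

2 bits/symbol

Repeatedly combine the two least-probable nodes; the expected code length is the sum of the merged weights.
merge 21/100 + 23/100 → 11/25
merge 1/4 + 31/100 → 14/25
merge 11/25 + 14/25 → 1
L = 11/25 + 14/25 + 1 = 2 bits/symbol.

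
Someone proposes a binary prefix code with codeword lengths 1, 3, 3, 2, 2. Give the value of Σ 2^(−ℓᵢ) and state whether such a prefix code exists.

With common denominator 2^3 = 8: Σ 2^(−ℓᵢ) = 4/8 + 1/8 + 1/8 + 2/8 + 2/8 = 10/8 = 1.25.
Kraft's inequality requires Σ ≤ 1; here Σ = 1.25 > 1, so no such prefix code exists.

1.25; no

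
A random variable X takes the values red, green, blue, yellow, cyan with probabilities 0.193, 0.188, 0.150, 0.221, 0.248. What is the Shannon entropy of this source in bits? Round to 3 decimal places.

H = −Σ pᵢ log₂ pᵢ.
−0.193·log₂(0.193) = 0.4581
−0.188·log₂(0.188) = 0.4533
−0.150·log₂(0.150) = 0.4105
−0.221·log₂(0.221) = 0.4813
−0.248·log₂(0.248) = 0.4989
Sum ≈ 2.3021 → 2.302 bits.

2.302 bits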